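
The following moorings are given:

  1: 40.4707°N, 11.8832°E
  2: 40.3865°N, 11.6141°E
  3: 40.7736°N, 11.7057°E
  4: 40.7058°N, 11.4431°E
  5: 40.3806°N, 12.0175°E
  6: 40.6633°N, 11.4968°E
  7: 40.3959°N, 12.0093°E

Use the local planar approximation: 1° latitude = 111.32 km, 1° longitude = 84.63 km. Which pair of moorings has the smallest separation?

5 and 7

Pairwise distances:
1–2: √((-0.0842·111.32)² + (-0.2691·84.63)²) = √(87.855828 + 518.652024) = 24.6274 km
1–3: √((0.3029·111.32)² + (-0.1775·84.63)²) = √(1136.959362 + 225.655226) = 36.9136 km
1–4: √((0.2351·111.32)² + (-0.4401·84.63)²) = √(684.938619 + 1387.239412) = 45.5212 km
1–5: √((-0.0901·111.32)² + (0.1343·84.63)²) = √(100.599536 + 129.181614) = 15.1585 km
1–6: √((0.1926·111.32)² + (-0.3864·84.63)²) = √(459.683548 + 1069.357494) = 39.1030 km
1–7: √((-0.0748·111.32)² + (0.1261·84.63)²) = √(69.334532 + 113.888233) = 13.5360 km
2–3: √((0.3871·111.32)² + (0.0916·84.63)²) = √(1856.918051 + 60.095178) = 43.7837 km
2–4: √((0.3193·111.32)² + (-0.1710·84.63)²) = √(1263.409774 + 209.430969) = 38.3776 km
2–5: √((-0.0059·111.32)² + (0.4034·84.63)²) = √(0.431370 + 1165.521984) = 34.1461 km
2–6: √((0.2768·111.32)² + (-0.1173·84.63)²) = √(949.464141 + 98.547295) = 32.3730 km
2–7: √((0.0094·111.32)² + (0.3952·84.63)²) = √(1.094970 + 1118.619932) = 33.4621 km
3–4: √((-0.0678·111.32)² + (-0.2626·84.63)²) = √(56.964696 + 493.898975) = 23.4705 km
3–5: √((-0.3930·111.32)² + (0.3118·84.63)²) = √(1913.954002 + 696.307228) = 51.0907 km
3–6: √((-0.1103·111.32)² + (-0.2089·84.63)²) = √(150.763920 + 312.554360) = 21.5248 km
3–7: √((-0.3777·111.32)² + (0.3036·84.63)²) = √(1767.829452 + 660.164575) = 49.2747 km
4–5: √((-0.3252·111.32)² + (0.5744·84.63)²) = √(1310.531515 + 2363.075210) = 60.6103 km
4–6: √((-0.0425·111.32)² + (0.0537·84.63)²) = √(22.383307 + 20.653671) = 6.5603 km
4–7: √((-0.3099·111.32)² + (0.5662·84.63)²) = √(1190.116696 + 2296.087381) = 59.0441 km
5–6: √((0.2827·111.32)² + (-0.5207·84.63)²) = √(990.371222 + 1941.886476) = 54.1503 km
5–7: √((0.0153·111.32)² + (-0.0082·84.63)²) = √(2.900877 + 0.481589) = 1.8391 km
6–7: √((-0.2674·111.32)² + (0.5125·84.63)²) = √(886.072384 + 1881.206286) = 52.6049 km
Closest pair: 5–7 at 1.8391 km.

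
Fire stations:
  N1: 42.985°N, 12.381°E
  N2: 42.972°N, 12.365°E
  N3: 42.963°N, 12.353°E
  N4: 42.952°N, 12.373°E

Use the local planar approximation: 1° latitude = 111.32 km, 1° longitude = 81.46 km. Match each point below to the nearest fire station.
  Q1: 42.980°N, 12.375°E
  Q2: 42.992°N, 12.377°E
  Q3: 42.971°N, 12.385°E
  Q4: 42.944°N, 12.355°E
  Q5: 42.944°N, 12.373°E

Q1→N1; Q2→N1; Q3→N1; Q4→N4; Q5→N4

Q1 at 42.980°N, 12.375°E:
  N1: √((0.005·111.32)² + (0.006·81.46)²) = √(0.30980 + 0.23889) = 0.741 km
  N2: √((-0.008·111.32)² + (-0.010·81.46)²) = √(0.79310 + 0.66357) = 1.207 km
  N3: √((-0.017·111.32)² + (-0.022·81.46)²) = √(3.58133 + 3.21169) = 2.606 km
  N4: √((-0.028·111.32)² + (-0.002·81.46)²) = √(9.71544 + 0.02654) = 3.121 km
  → nearest: N1 (0.741 km)
Q2 at 42.992°N, 12.377°E:
  N1: √((-0.007·111.32)² + (0.004·81.46)²) = √(0.60721 + 0.10617) = 0.845 km
  N2: √((-0.020·111.32)² + (-0.012·81.46)²) = √(4.95686 + 0.95555) = 2.432 km
  N3: √((-0.029·111.32)² + (-0.024·81.46)²) = √(10.42179 + 3.82218) = 3.774 km
  N4: √((-0.040·111.32)² + (-0.004·81.46)²) = √(19.82743 + 0.10617) = 4.465 km
  → nearest: N1 (0.845 km)
Q3 at 42.971°N, 12.385°E:
  N1: √((0.014·111.32)² + (-0.004·81.46)²) = √(2.42886 + 0.10617) = 1.592 km
  N2: √((0.001·111.32)² + (-0.020·81.46)²) = √(0.01239 + 2.65429) = 1.633 km
  N3: √((-0.008·111.32)² + (-0.032·81.46)²) = √(0.79310 + 6.79499) = 2.755 km
  N4: √((-0.019·111.32)² + (-0.012·81.46)²) = √(4.47356 + 0.95555) = 2.330 km
  → nearest: N1 (1.592 km)
Q4 at 42.944°N, 12.355°E:
  N1: √((0.041·111.32)² + (0.026·81.46)²) = √(20.83119 + 4.48575) = 5.032 km
  N2: √((0.028·111.32)² + (0.010·81.46)²) = √(9.71544 + 0.66357) = 3.222 km
  N3: √((0.019·111.32)² + (-0.002·81.46)²) = √(4.47356 + 0.02654) = 2.121 km
  N4: √((0.008·111.32)² + (0.018·81.46)²) = √(0.79310 + 2.14998) = 1.716 km
  → nearest: N4 (1.716 km)
Q5 at 42.944°N, 12.373°E:
  N1: √((0.041·111.32)² + (0.008·81.46)²) = √(20.83119 + 0.42469) = 4.610 km
  N2: √((0.028·111.32)² + (-0.008·81.46)²) = √(9.71544 + 0.42469) = 3.184 km
  N3: √((0.019·111.32)² + (-0.020·81.46)²) = √(4.47356 + 2.65429) = 2.670 km
  N4: √((0.008·111.32)² + (0.000·81.46)²) = √(0.79310 + 0.00000) = 0.891 km
  → nearest: N4 (0.891 km)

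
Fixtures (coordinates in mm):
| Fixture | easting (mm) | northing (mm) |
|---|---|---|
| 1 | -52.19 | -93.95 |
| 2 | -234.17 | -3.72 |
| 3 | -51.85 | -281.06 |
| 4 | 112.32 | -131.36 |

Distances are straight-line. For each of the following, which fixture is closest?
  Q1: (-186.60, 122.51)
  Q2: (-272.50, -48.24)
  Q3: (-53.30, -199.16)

Q1→2; Q2→2; Q3→3

Q1 at (-186.60, 122.51):
  1: √((134.41)² + (-216.46)²) = √(18066.0481 + 46854.9316) = 254.80 mm
  2: √((-47.57)² + (-126.23)²) = √(2262.9049 + 15934.0129) = 134.90 mm
  3: √((134.75)² + (-403.57)²) = √(18157.5625 + 162868.7449) = 425.47 mm
  4: √((298.92)² + (-253.87)²) = √(89353.1664 + 64449.9769) = 392.18 mm
  → nearest: 2 (134.90 mm)
Q2 at (-272.50, -48.24):
  1: √((220.31)² + (-45.71)²) = √(48536.4961 + 2089.4041) = 225.00 mm
  2: √((38.33)² + (44.52)²) = √(1469.1889 + 1982.0304) = 58.75 mm
  3: √((220.65)² + (-232.82)²) = √(48686.4225 + 54205.1524) = 320.77 mm
  4: √((384.82)² + (-83.12)²) = √(148086.4324 + 6908.9344) = 393.69 mm
  → nearest: 2 (58.75 mm)
Q3 at (-53.30, -199.16):
  1: √((1.11)² + (105.21)²) = √(1.2321 + 11069.1441) = 105.22 mm
  2: √((-180.87)² + (195.44)²) = √(32713.9569 + 38196.7936) = 266.29 mm
  3: √((1.45)² + (-81.90)²) = √(2.1025 + 6707.6100) = 81.91 mm
  4: √((165.62)² + (67.80)²) = √(27429.9844 + 4596.8400) = 178.96 mm
  → nearest: 3 (81.91 mm)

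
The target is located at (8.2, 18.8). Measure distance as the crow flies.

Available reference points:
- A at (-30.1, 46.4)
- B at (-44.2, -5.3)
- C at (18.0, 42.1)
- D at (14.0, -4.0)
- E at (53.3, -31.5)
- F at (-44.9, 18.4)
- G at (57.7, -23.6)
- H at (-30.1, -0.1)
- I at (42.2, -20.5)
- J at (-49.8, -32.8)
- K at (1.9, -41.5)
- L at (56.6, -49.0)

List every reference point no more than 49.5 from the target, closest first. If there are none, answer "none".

D, C, H, A

Distances from (8.2, 18.8):
A: √((-38.3)² + (27.6)²) = √(1466.890 + 761.760) = 47.2
B: √((-52.4)² + (-24.1)²) = √(2745.760 + 580.810) = 57.7
C: √((9.8)² + (23.3)²) = √(96.040 + 542.890) = 25.3
D: √((5.8)² + (-22.8)²) = √(33.640 + 519.840) = 23.5
E: √((45.1)² + (-50.3)²) = √(2034.010 + 2530.090) = 67.6
F: √((-53.1)² + (-0.4)²) = √(2819.610 + 0.160) = 53.1
G: √((49.5)² + (-42.4)²) = √(2450.250 + 1797.760) = 65.2
H: √((-38.3)² + (-18.9)²) = √(1466.890 + 357.210) = 42.7
I: √((34.0)² + (-39.3)²) = √(1156.000 + 1544.490) = 52.0
J: √((-58.0)² + (-51.6)²) = √(3364.000 + 2662.560) = 77.6
K: √((-6.3)² + (-60.3)²) = √(39.690 + 3636.090) = 60.6
L: √((48.4)² + (-67.8)²) = √(2342.560 + 4596.840) = 83.3
Threshold 49.5: D (23.5), C (25.3), H (42.7), A (47.2) are within range.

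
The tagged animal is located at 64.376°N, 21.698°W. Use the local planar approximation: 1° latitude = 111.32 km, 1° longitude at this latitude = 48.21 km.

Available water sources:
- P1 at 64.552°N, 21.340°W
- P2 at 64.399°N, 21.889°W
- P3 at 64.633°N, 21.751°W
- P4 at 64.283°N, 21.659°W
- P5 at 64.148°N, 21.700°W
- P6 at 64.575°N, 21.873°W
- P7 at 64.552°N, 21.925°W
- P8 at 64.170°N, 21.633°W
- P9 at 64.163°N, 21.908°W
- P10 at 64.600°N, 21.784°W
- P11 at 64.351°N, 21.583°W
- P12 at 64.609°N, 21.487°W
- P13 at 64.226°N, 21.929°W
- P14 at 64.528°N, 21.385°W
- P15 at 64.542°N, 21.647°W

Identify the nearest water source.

Distances from 64.376°N, 21.698°W:
P1: √((0.176·111.32)² + (0.358·48.21)²) = √(383.85900 + 297.87929) = 26.110 km
P2: √((0.023·111.32)² + (-0.191·48.21)²) = √(6.55544 + 84.78929) = 9.557 km
P3: √((0.257·111.32)² + (-0.053·48.21)²) = √(818.48861 + 6.52869) = 28.723 km
P4: √((-0.093·111.32)² + (0.039·48.21)²) = √(107.17964 + 3.53511) = 10.522 km
P5: √((-0.228·111.32)² + (-0.002·48.21)²) = √(644.19313 + 0.00930) = 25.381 km
P6: √((0.199·111.32)² + (-0.175·48.21)²) = √(490.74123 + 71.17875) = 23.705 km
P7: √((0.176·111.32)² + (-0.227·48.21)²) = √(383.85900 + 119.76391) = 22.442 km
P8: √((-0.206·111.32)² + (0.065·48.21)²) = √(525.87295 + 9.81976) = 23.145 km
P9: √((-0.213·111.32)² + (-0.210·48.21)²) = √(562.21911 + 102.49740) = 25.782 km
P10: √((0.224·111.32)² + (-0.086·48.21)²) = √(621.78814 + 17.18981) = 25.278 km
P11: √((-0.025·111.32)² + (0.115·48.21)²) = √(7.74509 + 30.73760) = 6.203 km
P12: √((0.233·111.32)² + (0.211·48.21)²) = √(672.75702 + 103.47589) = 27.861 km
P13: √((-0.150·111.32)² + (-0.231·48.21)²) = √(278.82320 + 124.02185) = 20.071 km
P14: √((0.152·111.32)² + (0.313·48.21)²) = √(286.30806 + 227.69995) = 22.672 km
P15: √((0.166·111.32)² + (0.051·48.21)²) = √(341.47788 + 6.04525) = 18.642 km
Minimum: P11 at 6.203 km.

P11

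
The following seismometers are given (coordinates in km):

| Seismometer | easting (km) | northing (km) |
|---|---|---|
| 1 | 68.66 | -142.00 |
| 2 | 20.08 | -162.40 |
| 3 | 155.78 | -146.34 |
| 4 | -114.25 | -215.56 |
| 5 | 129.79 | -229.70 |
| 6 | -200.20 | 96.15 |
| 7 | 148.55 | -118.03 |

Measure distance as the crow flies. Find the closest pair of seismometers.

Pairwise distances:
1–2: 52.69 km
1–3: 87.23 km
1–4: 197.15 km
1–5: 106.90 km
1–6: 359.17 km
1–7: 83.41 km
2–3: 136.65 km
2–4: 144.47 km
2–5: 128.71 km
2–6: 339.66 km
2–7: 135.92 km
3–4: 278.76 km
3–5: 87.32 km
3–6: 430.72 km
3–7: 29.22 km
4–5: 244.45 km
4–6: 323.34 km
4–7: 280.31 km
5–6: 463.76 km
5–7: 113.23 km
6–7: 409.27 km
Closest pair: 3–7 at 29.22 km.

3 and 7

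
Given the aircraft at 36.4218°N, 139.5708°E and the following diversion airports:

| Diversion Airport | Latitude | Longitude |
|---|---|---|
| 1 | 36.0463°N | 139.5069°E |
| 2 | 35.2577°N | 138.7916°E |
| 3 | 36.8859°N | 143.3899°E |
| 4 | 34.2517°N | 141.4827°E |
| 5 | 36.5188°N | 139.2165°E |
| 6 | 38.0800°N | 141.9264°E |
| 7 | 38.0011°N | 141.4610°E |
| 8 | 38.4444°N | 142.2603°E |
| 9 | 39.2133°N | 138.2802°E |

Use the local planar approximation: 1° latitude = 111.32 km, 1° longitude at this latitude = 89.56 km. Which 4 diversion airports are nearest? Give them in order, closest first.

5, 1, 2, 7

Distances from 36.4218°N, 139.5708°E:
1: √((-0.3755·111.32)² + (-0.0639·89.56)²) = √(1747.295176 + 32.751401) = 42.1906 km
2: √((-1.1641·111.32)² + (-0.7792·89.56)²) = √(16792.949184 + 4869.967440) = 147.1833 km
3: √((0.4641·111.32)² + (3.8191·89.56)²) = √(2669.128805 + 116990.401154) = 345.9184 km
4: √((-2.1701·111.32)² + (1.9119·89.56)²) = √(58358.737661 + 29319.632079) = 296.1053 km
5: √((0.0970·111.32)² + (-0.3543·89.56)²) = √(116.597668 + 1006.863215) = 33.5181 km
6: √((1.6582·111.32)² + (2.3556·89.56)²) = √(34073.772305 + 44507.301246) = 280.3232 km
7: √((1.5793·111.32)² + (1.8902·89.56)²) = √(30908.338941 + 28657.855431) = 244.0619 km
8: √((2.0226·111.32)² + (2.6895·89.56)²) = √(50695.148684 + 58019.137321) = 329.7185 km
9: √((2.7915·111.32)² + (-1.2906·89.56)²) = √(96565.425770 + 13360.154835) = 331.5503 km
Sorted: 5 (33.5181 km) < 1 (42.1906 km) < 2 (147.1833 km) < 7 (244.0619 km) < 6 (280.3232 km) < 4 (296.1053 km) < …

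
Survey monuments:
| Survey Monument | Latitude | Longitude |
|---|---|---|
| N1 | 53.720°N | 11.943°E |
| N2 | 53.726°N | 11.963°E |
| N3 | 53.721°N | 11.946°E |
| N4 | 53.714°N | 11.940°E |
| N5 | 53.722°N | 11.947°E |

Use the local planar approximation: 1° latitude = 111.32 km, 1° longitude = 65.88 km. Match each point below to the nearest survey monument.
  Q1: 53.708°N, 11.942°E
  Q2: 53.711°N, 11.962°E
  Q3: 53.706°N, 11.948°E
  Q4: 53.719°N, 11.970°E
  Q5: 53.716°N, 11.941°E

Q1→N4; Q2→N4; Q3→N4; Q4→N2; Q5→N4

Q1 at 53.708°N, 11.942°E:
  N1: 1.337464 km
  N2: 2.434968 km
  N3: 1.470957 km
  N4: 0.680792 km
  N5: 1.592911 km
  → nearest: N4 (0.680792 km)
Q2 at 53.711°N, 11.962°E:
  N1: 1.603299 km
  N2: 1.671099 km
  N3: 1.533068 km
  N4: 1.487338 km
  N5: 1.573527 km
  → nearest: N4 (1.487338 km)
Q3 at 53.706°N, 11.948°E:
  N1: 1.592911 km
  N2: 2.435856 km
  N3: 1.674990 km
  N4: 1.034828 km
  N5: 1.782338 km
  → nearest: N4 (1.034828 km)
Q4 at 53.719°N, 11.970°E:
  N1: 1.782240 km
  N2: 0.905474 km
  N3: 1.596718 km
  N4: 2.053280 km
  N5: 1.551606 km
  → nearest: N2 (0.905474 km)
Q5 at 53.716°N, 11.941°E:
  N1: 0.464365 km
  N2: 1.827528 km
  N3: 0.646767 km
  N4: 0.232183 km
  N5: 0.776121 km
  → nearest: N4 (0.232183 km)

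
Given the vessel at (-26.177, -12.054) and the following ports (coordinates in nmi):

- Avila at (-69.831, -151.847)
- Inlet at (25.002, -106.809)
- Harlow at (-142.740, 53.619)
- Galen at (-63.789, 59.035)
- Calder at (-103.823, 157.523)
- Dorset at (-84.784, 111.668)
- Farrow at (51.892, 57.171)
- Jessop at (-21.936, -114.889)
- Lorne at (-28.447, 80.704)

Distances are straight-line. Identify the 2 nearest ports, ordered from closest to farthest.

Galen, Lorne

Distances from (-26.177, -12.054):
Avila: 146.451 nmi
Inlet: 107.693 nmi
Harlow: 133.790 nmi
Galen: 80.426 nmi
Calder: 186.508 nmi
Dorset: 136.901 nmi
Farrow: 104.340 nmi
Jessop: 102.922 nmi
Lorne: 92.786 nmi
Sorted: Galen (80.426 nmi) < Lorne (92.786 nmi) < Jessop (102.922 nmi) < Farrow (104.340 nmi) < …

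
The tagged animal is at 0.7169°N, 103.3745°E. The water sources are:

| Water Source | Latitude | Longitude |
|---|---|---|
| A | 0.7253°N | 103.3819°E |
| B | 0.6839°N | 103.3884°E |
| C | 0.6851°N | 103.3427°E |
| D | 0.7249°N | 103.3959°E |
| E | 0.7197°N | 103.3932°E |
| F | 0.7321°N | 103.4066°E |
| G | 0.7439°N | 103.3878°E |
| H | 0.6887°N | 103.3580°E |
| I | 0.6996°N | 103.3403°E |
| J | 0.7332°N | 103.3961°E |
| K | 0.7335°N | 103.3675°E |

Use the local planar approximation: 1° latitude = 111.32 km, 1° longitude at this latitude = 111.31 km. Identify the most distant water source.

C

Distances from 0.7169°N, 103.3745°E:
A: √((0.0084·111.32)² + (0.0074·111.31)²) = √(0.874390 + 0.678472) = 1.2461 km
B: √((-0.0330·111.32)² + (0.0139·111.31)²) = √(13.495043 + 2.393856) = 3.9861 km
C: √((-0.0318·111.32)² + (-0.0318·111.31)²) = √(12.531430 + 12.529179) = 5.0061 km
D: √((0.0080·111.32)² + (0.0214·111.31)²) = √(0.793097 + 5.674086) = 2.5431 km
E: √((0.0028·111.32)² + (0.0187·111.31)²) = √(0.097154 + 4.332630) = 2.1047 km
F: √((0.0152·111.32)² + (0.0321·111.31)²) = √(2.863081 + 12.766693) = 3.9535 km
G: √((0.0270·111.32)² + (0.0133·111.31)²) = √(9.033872 + 2.191652) = 3.3505 km
H: √((-0.0282·111.32)² + (-0.0165·111.31)²) = √(9.854727 + 3.373155) = 3.6370 km
I: √((-0.0173·111.32)² + (-0.0342·111.31)²) = √(3.708844 + 14.491741) = 4.2662 km
J: √((0.0163·111.32)² + (0.0216·111.31)²) = √(3.292468 + 5.780639) = 3.0122 km
K: √((0.0166·111.32)² + (-0.0070·111.31)²) = √(3.414779 + 0.607106) = 2.0055 km
Maximum: C at 5.0061 km.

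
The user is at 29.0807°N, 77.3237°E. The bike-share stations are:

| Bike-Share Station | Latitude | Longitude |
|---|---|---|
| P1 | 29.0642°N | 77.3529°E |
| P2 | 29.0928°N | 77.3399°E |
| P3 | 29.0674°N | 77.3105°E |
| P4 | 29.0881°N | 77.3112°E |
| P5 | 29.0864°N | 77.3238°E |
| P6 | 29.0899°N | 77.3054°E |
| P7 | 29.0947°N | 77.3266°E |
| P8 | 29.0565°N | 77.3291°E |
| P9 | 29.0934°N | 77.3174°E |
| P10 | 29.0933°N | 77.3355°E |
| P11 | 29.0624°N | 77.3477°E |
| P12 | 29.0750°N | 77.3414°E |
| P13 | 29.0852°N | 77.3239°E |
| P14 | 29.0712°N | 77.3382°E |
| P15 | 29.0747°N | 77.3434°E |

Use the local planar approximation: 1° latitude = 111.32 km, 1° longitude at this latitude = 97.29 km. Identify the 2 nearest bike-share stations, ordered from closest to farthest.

Distances from 29.0807°N, 77.3237°E:
P1: 3.3829 km
P2: 2.0733 km
P3: 1.9599 km
P4: 1.4689 km
P5: 0.6346 km
P6: 2.0540 km
P7: 1.5838 km
P8: 2.7447 km
P9: 1.5409 km
P10: 1.8125 km
P11: 3.0987 km
P12: 1.8352 km
P13: 0.5013 km
P14: 1.7631 km
P15: 2.0297 km
Sorted: P13 (0.5013 km) < P5 (0.6346 km) < P4 (1.4689 km) < P9 (1.5409 km) < …

P13, P5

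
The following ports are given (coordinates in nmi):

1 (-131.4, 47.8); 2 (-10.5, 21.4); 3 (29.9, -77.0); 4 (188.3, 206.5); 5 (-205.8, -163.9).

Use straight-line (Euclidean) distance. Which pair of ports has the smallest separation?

2 and 3

Pairwise distances:
1–2: √((120.9)² + (-26.4)²) = √(14616.810 + 696.960) = 123.7 nmi
1–3: √((161.3)² + (-124.8)²) = √(26017.690 + 15575.040) = 203.9 nmi
1–4: √((319.7)² + (158.7)²) = √(102208.090 + 25185.690) = 356.9 nmi
1–5: √((-74.4)² + (-211.7)²) = √(5535.360 + 44816.890) = 224.4 nmi
2–3: √((40.4)² + (-98.4)²) = √(1632.160 + 9682.560) = 106.4 nmi
2–4: √((198.8)² + (185.1)²) = √(39521.440 + 34262.010) = 271.6 nmi
2–5: √((-195.3)² + (-185.3)²) = √(38142.090 + 34336.090) = 269.2 nmi
3–4: √((158.4)² + (283.5)²) = √(25090.560 + 80372.250) = 324.8 nmi
3–5: √((-235.7)² + (-86.9)²) = √(55554.490 + 7551.610) = 251.2 nmi
4–5: √((-394.1)² + (-370.4)²) = √(155314.810 + 137196.160) = 540.8 nmi
Closest pair: 2–3 at 106.4 nmi.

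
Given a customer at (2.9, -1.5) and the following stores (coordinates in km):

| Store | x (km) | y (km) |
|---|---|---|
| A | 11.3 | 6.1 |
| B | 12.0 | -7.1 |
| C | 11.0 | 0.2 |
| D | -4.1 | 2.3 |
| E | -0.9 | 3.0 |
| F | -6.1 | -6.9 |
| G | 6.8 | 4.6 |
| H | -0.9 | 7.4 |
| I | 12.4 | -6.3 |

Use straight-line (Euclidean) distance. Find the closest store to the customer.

Distances from (2.9, -1.5):
A: √((8.4)² + (7.6)²) = √(70.560 + 57.760) = 11.3 km
B: √((9.1)² + (-5.6)²) = √(82.810 + 31.360) = 10.7 km
C: √((8.1)² + (1.7)²) = √(65.610 + 2.890) = 8.3 km
D: √((-7.0)² + (3.8)²) = √(49.000 + 14.440) = 8.0 km
E: √((-3.8)² + (4.5)²) = √(14.440 + 20.250) = 5.9 km
F: √((-9.0)² + (-5.4)²) = √(81.000 + 29.160) = 10.5 km
G: √((3.9)² + (6.1)²) = √(15.210 + 37.210) = 7.2 km
H: √((-3.8)² + (8.9)²) = √(14.440 + 79.210) = 9.7 km
I: √((9.5)² + (-4.8)²) = √(90.250 + 23.040) = 10.6 km
Minimum: E at 5.9 km.

E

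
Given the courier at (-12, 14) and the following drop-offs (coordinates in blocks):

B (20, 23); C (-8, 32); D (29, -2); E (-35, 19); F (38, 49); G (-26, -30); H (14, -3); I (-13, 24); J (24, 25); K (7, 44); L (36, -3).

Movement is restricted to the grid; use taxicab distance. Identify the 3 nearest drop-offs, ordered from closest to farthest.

I, C, E

Distances from (-12, 14):
B: |32| + |9| = 32 + 9 = 41 blocks
C: |4| + |18| = 4 + 18 = 22 blocks
D: |41| + |-16| = 41 + 16 = 57 blocks
E: |-23| + |5| = 23 + 5 = 28 blocks
F: |50| + |35| = 50 + 35 = 85 blocks
G: |-14| + |-44| = 14 + 44 = 58 blocks
H: |26| + |-17| = 26 + 17 = 43 blocks
I: |-1| + |10| = 1 + 10 = 11 blocks
J: |36| + |11| = 36 + 11 = 47 blocks
K: |19| + |30| = 19 + 30 = 49 blocks
L: |48| + |-17| = 48 + 17 = 65 blocks
Sorted: I (11 blocks) < C (22 blocks) < E (28 blocks) < B (41 blocks) < H (43 blocks) < …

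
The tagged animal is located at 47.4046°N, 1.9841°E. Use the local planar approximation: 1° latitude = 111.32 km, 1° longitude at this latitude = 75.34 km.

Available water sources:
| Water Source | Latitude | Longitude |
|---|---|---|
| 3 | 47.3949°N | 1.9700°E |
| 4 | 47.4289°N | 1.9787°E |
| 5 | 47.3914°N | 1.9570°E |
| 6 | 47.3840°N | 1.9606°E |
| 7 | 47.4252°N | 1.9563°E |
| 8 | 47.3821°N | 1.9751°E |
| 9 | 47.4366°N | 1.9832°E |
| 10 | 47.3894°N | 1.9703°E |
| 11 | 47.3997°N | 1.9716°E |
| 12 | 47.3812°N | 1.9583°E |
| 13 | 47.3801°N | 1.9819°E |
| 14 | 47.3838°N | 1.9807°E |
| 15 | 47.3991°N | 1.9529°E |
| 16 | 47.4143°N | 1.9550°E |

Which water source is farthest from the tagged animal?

Distances from 47.4046°N, 1.9841°E:
3: √((-0.0097·111.32)² + (-0.0141·75.34)²) = √(1.165977 + 1.128469) = 1.5147 km
4: √((0.0243·111.32)² + (-0.0054·75.34)²) = √(7.317436 + 0.165516) = 2.7355 km
5: √((-0.0132·111.32)² + (-0.0271·75.34)²) = √(2.159207 + 4.168596) = 2.5155 km
6: √((-0.0206·111.32)² + (-0.0235·75.34)²) = √(5.258730 + 3.134635) = 2.8971 km
7: √((0.0206·111.32)² + (-0.0278·75.34)²) = √(5.258730 + 4.386729) = 3.1057 km
8: √((-0.0225·111.32)² + (-0.0090·75.34)²) = √(6.273522 + 0.459765) = 2.5949 km
9: √((0.0320·111.32)² + (-0.0009·75.34)²) = √(12.689554 + 0.004598) = 3.5629 km
10: √((-0.0152·111.32)² + (-0.0138·75.34)²) = √(2.863081 + 1.080959) = 1.9860 km
11: √((-0.0049·111.32)² + (-0.0125·75.34)²) = √(0.297535 + 0.886893) = 1.0883 km
12: √((-0.0234·111.32)² + (-0.0258·75.34)²) = √(6.785441 + 3.778250) = 3.2502 km
13: √((-0.0245·111.32)² + (-0.0022·75.34)²) = √(7.438383 + 0.027472) = 2.7324 km
14: √((-0.0208·111.32)² + (-0.0034·75.34)²) = √(5.361336 + 0.065616) = 2.3296 km
15: √((-0.0055·111.32)² + (-0.0312·75.34)²) = √(0.374862 + 5.525358) = 2.4290 km
16: √((0.0097·111.32)² + (-0.0291·75.34)²) = √(1.165977 + 4.806591) = 2.4439 km
Maximum: 9 at 3.5629 km.

9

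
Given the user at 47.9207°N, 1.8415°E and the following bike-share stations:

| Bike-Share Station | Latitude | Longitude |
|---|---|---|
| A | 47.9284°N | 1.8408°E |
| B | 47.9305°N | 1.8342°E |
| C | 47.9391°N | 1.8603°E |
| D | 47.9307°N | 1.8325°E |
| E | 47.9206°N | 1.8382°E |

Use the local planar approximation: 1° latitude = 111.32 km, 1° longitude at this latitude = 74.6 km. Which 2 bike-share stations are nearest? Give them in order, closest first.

E, A

Distances from 47.9207°N, 1.8415°E:
A: √((0.0077·111.32)² + (-0.0007·74.6)²) = √(0.734730 + 0.002727) = 0.8588 km
B: √((0.0098·111.32)² + (-0.0073·74.6)²) = √(1.190141 + 0.296567) = 1.2193 km
C: √((0.0184·111.32)² + (0.0188·74.6)²) = √(4.195484 + 1.966950) = 2.4824 km
D: √((0.0100·111.32)² + (-0.0090·74.6)²) = √(1.239214 + 0.450778) = 1.3000 km
E: √((-0.0001·111.32)² + (-0.0033·74.6)²) = √(0.000124 + 0.060605) = 0.2464 km
Sorted: E (0.2464 km) < A (0.8588 km) < B (1.2193 km) < D (1.3000 km) < …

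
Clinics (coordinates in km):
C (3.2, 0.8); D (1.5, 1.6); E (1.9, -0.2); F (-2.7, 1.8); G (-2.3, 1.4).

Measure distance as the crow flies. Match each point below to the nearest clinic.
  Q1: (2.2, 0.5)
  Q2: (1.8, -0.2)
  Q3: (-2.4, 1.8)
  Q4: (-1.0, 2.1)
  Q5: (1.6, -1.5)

Q1→E; Q2→E; Q3→F; Q4→G; Q5→E

Q1 at (2.2, 0.5):
  C: 1.044 km
  D: 1.304 km
  E: 0.762 km
  F: 5.070 km
  G: 4.589 km
  → nearest: E (0.762 km)
Q2 at (1.8, -0.2):
  C: 1.720 km
  D: 1.825 km
  E: 0.100 km
  F: 4.924 km
  G: 4.401 km
  → nearest: E (0.100 km)
Q3 at (-2.4, 1.8):
  C: 5.689 km
  D: 3.905 km
  E: 4.742 km
  F: 0.300 km
  G: 0.412 km
  → nearest: F (0.300 km)
Q4 at (-1.0, 2.1):
  C: 4.397 km
  D: 2.550 km
  E: 3.701 km
  F: 1.726 km
  G: 1.476 km
  → nearest: G (1.476 km)
Q5 at (1.6, -1.5):
  C: 2.802 km
  D: 3.102 km
  E: 1.334 km
  F: 5.420 km
  G: 4.860 km
  → nearest: E (1.334 km)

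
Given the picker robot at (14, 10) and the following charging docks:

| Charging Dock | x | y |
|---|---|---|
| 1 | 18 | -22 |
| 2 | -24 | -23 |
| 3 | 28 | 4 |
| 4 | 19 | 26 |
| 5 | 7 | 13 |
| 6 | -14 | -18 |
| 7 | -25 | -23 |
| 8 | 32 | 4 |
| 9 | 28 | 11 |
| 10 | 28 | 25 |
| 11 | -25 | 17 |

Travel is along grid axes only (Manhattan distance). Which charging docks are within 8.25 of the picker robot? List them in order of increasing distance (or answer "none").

Distances from (14, 10):
1: |4| + |-32| = 4 + 32 = 36
2: |-38| + |-33| = 38 + 33 = 71
3: |14| + |-6| = 14 + 6 = 20
4: |5| + |16| = 5 + 16 = 21
5: |-7| + |3| = 7 + 3 = 10
6: |-28| + |-28| = 28 + 28 = 56
7: |-39| + |-33| = 39 + 33 = 72
8: |18| + |-6| = 18 + 6 = 24
9: |14| + |1| = 14 + 1 = 15
10: |14| + |15| = 14 + 15 = 29
11: |-39| + |7| = 39 + 7 = 46
Threshold 8.25: none within range.

none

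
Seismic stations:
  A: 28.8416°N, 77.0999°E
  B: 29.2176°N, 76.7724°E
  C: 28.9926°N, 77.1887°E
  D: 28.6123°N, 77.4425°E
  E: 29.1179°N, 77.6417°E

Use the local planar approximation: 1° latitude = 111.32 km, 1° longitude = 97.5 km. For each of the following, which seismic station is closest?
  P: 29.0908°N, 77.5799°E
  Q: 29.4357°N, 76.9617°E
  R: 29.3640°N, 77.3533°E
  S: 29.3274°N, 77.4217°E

P→E; Q→B; R→E; S→E

P at 29.0908°N, 77.5799°E:
  A: √((-0.2492·111.32)² + (-0.4800·97.5)²) = √(769.559974 + 2190.240000) = 54.4040 km
  B: √((0.1268·111.32)² + (-0.8075·97.5)²) = √(199.243840 + 6198.609727) = 79.9866 km
  C: √((-0.0982·111.32)² + (-0.3912·97.5)²) = √(119.500403 + 1454.812164) = 39.6776 km
  D: √((-0.4785·111.32)² + (-0.1374·97.5)²) = √(2837.332806 + 179.466212) = 54.9254 km
  E: √((0.0271·111.32)² + (0.0618·97.5)²) = √(9.100913 + 36.306650) = 6.7385 km
  → nearest: E (6.7385 km)
Q at 29.4357°N, 76.9617°E:
  A: √((-0.5941·111.32)² + (0.1382·97.5)²) = √(4373.866266 + 181.562150) = 67.4939 km
  B: √((-0.2181·111.32)² + (-0.1893·97.5)²) = √(589.464597 + 340.651621) = 30.4978 km
  C: √((-0.4431·111.32)² + (0.2270·97.5)²) = √(2433.043622 + 489.847556) = 54.0638 km
  D: √((-0.8234·111.32)² + (0.4808·97.5)²) = √(8401.718389 + 2197.546884) = 102.9527 km
  E: √((-0.3178·111.32)² + (0.6800·97.5)²) = √(1251.567223 + 4395.690000) = 75.1482 km
  → nearest: B (30.4978 km)
R at 29.3640°N, 77.3533°E:
  A: √((-0.5224·111.32)² + (-0.2534·97.5)²) = √(3381.837471 + 610.411142) = 63.1842 km
  B: √((-0.1464·111.32)² + (-0.5809·97.5)²) = √(265.600292 + 3207.834725) = 58.9359 km
  C: √((-0.3714·111.32)² + (-0.1646·97.5)²) = √(1709.346843 + 257.554352) = 44.3498 km
  D: √((-0.7517·111.32)² + (0.0892·97.5)²) = √(7002.215876 + 75.637809) = 84.1300 km
  E: √((-0.2461·111.32)² + (0.2884·97.5)²) = √(750.532707 + 790.678161) = 39.2583 km
  → nearest: E (39.2583 km)
S at 29.3274°N, 77.4217°E:
  A: √((-0.4858·111.32)² + (-0.3218·97.5)²) = √(2924.565930 + 984.422000) = 62.5219 km
  B: √((-0.1098·111.32)² + (-0.6493·97.5)²) = √(149.400164 + 4007.744596) = 64.4759 km
  C: √((-0.3348·111.32)² + (-0.2330·97.5)²) = √(1389.048129 + 516.084806) = 43.6478 km
  D: √((-0.7151·111.32)² + (0.0208·97.5)²) = √(6336.945199 + 4.112784) = 79.6308 km
  E: √((-0.2095·111.32)² + (0.2200·97.5)²) = √(543.894228 + 460.102500) = 31.6859 km
  → nearest: E (31.6859 km)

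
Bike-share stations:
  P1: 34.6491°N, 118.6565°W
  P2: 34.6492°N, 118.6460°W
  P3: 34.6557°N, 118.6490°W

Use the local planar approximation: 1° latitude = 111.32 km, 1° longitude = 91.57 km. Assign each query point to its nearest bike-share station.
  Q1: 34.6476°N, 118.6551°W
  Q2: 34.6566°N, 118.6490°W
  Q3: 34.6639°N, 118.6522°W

Q1→P1; Q2→P3; Q3→P3

Q1 at 34.6476°N, 118.6551°W:
  P1: √((0.0015·111.32)² + (-0.0014·91.57)²) = √(0.027882 + 0.016435) = 0.2105 km
  P2: √((0.0016·111.32)² + (0.0091·91.57)²) = √(0.031724 + 0.694367) = 0.8521 km
  P3: √((0.0081·111.32)² + (0.0061·91.57)²) = √(0.813048 + 0.312008) = 1.0607 km
  → nearest: P1 (0.2105 km)
Q2 at 34.6566°N, 118.6490°W:
  P1: √((-0.0075·111.32)² + (-0.0075·91.57)²) = √(0.697058 + 0.471660) = 1.0811 km
  P2: √((-0.0074·111.32)² + (0.0030·91.57)²) = √(0.678594 + 0.075466) = 0.8684 km
  P3: √((-0.0009·111.32)² + (0.0000·91.57)²) = √(0.010038 + 0.000000) = 0.1002 km
  → nearest: P3 (0.1002 km)
Q3 at 34.6639°N, 118.6522°W:
  P1: √((-0.0148·111.32)² + (-0.0043·91.57)²) = √(2.714375 + 0.155040) = 1.6939 km
  P2: √((-0.0147·111.32)² + (0.0062·91.57)²) = √(2.677818 + 0.322322) = 1.7321 km
  P3: √((-0.0082·111.32)² + (0.0032·91.57)²) = √(0.833248 + 0.085863) = 0.9587 km
  → nearest: P3 (0.9587 km)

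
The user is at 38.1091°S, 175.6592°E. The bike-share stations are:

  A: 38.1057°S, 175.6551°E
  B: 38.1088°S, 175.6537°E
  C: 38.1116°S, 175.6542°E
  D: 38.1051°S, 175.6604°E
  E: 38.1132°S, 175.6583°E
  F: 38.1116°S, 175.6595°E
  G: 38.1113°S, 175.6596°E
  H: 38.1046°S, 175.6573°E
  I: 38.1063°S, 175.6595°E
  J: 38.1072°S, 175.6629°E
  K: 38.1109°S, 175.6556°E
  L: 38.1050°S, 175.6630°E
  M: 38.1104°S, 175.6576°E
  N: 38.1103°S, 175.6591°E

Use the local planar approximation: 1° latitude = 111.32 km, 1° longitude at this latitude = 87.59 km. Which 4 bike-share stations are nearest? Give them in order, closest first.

N, M, G, F

Distances from 38.1091°S, 175.6592°E:
A: √((0.0034·111.32)² + (-0.0041·87.59)²) = √(0.143253 + 0.128966) = 0.5217 km
B: √((0.0003·111.32)² + (-0.0055·87.59)²) = √(0.001115 + 0.232078) = 0.4829 km
C: √((-0.0025·111.32)² + (-0.0050·87.59)²) = √(0.077451 + 0.191800) = 0.5189 km
D: √((0.0040·111.32)² + (0.0012·87.59)²) = √(0.198274 + 0.011048) = 0.4575 km
E: √((-0.0041·111.32)² + (-0.0009·87.59)²) = √(0.208312 + 0.006214) = 0.4632 km
F: √((-0.0025·111.32)² + (0.0003·87.59)²) = √(0.077451 + 0.000690) = 0.2795 km
G: √((-0.0022·111.32)² + (0.0004·87.59)²) = √(0.059978 + 0.001228) = 0.2474 km
H: √((0.0045·111.32)² + (-0.0019·87.59)²) = √(0.250941 + 0.027696) = 0.5279 km
I: √((0.0028·111.32)² + (0.0003·87.59)²) = √(0.097154 + 0.000690) = 0.3128 km
J: √((0.0019·111.32)² + (0.0037·87.59)²) = √(0.044736 + 0.105030) = 0.3870 km
K: √((-0.0018·111.32)² + (-0.0036·87.59)²) = √(0.040151 + 0.099429) = 0.3736 km
L: √((0.0041·111.32)² + (0.0038·87.59)²) = √(0.208312 + 0.110784) = 0.5649 km
M: √((-0.0013·111.32)² + (-0.0016·87.59)²) = √(0.020943 + 0.019640) = 0.2015 km
N: √((-0.0012·111.32)² + (-0.0001·87.59)²) = √(0.017845 + 0.000077) = 0.1339 km
Sorted: N (0.1339 km) < M (0.2015 km) < G (0.2474 km) < F (0.2795 km) < I (0.3128 km) < K (0.3736 km) < …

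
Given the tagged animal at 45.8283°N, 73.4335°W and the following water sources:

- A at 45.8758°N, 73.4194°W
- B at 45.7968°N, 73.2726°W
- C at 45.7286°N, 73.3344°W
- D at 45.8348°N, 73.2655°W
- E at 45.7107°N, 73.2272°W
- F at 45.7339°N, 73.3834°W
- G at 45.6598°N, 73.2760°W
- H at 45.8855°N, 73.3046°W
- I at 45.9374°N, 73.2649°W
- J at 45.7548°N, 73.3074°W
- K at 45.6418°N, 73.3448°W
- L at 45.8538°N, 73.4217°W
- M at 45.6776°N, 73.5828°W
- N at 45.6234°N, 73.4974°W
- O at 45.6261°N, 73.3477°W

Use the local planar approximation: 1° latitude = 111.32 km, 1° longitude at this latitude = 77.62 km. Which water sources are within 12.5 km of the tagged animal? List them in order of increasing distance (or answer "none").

Distances from 45.8283°N, 73.4335°W:
A: √((0.0475·111.32)² + (0.0141·77.62)²) = √(27.959771 + 1.197803) = 5.3998 km
B: √((-0.0315·111.32)² + (0.1609·77.62)²) = √(12.296103 + 155.976570) = 12.9720 km
C: √((-0.0997·111.32)² + (0.0991·77.62)²) = √(123.179011 + 59.169049) = 13.5036 km
D: √((0.0065·111.32)² + (0.1680·77.62)²) = √(0.523568 + 170.045773) = 13.0602 km
E: √((-0.1176·111.32)² + (0.2063·77.62)²) = √(171.380355 + 256.416361) = 20.6832 km
F: √((-0.0944·111.32)² + (0.0501·77.62)²) = √(110.430842 + 15.122470) = 11.2051 km
G: √((-0.1685·111.32)² + (0.1575·77.62)²) = √(351.840805 + 149.454293) = 22.3896 km
H: √((0.0572·111.32)² + (0.1289·77.62)²) = √(40.545107 + 100.104387) = 11.8596 km
I: √((0.1091·111.32)² + (0.1686·77.62)²) = √(147.501316 + 171.262554) = 17.8540 km
J: √((-0.0735·111.32)² + (0.1261·77.62)²) = √(66.945451 + 95.802634) = 12.7573 km
K: √((-0.1865·111.32)² + (0.0887·77.62)²) = √(431.026595 + 47.401765) = 21.8730 km
L: √((0.0255·111.32)² + (0.0118·77.62)²) = √(8.057991 + 0.838902) = 2.9828 km
M: √((-0.1507·111.32)² + (-0.1493·77.62)²) = √(281.431626 + 134.297180) = 20.3894 km
N: √((-0.2049·111.32)² + (-0.0639·77.62)²) = √(520.271830 + 24.600787) = 23.3425 km
O: √((-0.2022·111.32)² + (0.0858·77.62)²) = √(506.650759 + 44.352883) = 23.4735 km
Threshold 12.5 km: L (2.9828 km), A (5.3998 km), F (11.2051 km), H (11.8596 km) are within range.

L, A, F, H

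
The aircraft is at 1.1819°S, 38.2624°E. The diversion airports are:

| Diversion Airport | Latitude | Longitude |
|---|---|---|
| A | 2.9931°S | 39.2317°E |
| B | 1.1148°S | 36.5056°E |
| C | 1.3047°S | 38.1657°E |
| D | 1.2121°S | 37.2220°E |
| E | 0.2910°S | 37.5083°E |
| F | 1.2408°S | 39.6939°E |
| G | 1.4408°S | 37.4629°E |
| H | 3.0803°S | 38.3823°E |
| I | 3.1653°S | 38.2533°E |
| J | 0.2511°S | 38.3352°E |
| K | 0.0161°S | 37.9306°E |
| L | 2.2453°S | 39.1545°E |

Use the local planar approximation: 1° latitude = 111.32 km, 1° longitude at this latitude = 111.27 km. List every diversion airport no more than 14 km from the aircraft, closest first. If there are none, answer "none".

none

Distances from 1.1819°S, 38.2624°E:
A: 228.6575 km
B: 195.6218 km
C: 17.3967 km
D: 115.8141 km
E: 129.9090 km
F: 159.4179 km
G: 93.5125 km
H: 211.7506 km
I: 220.7944 km
J: 103.9328 km
K: 134.9262 km
L: 154.4882 km
Threshold 14 km: none within range.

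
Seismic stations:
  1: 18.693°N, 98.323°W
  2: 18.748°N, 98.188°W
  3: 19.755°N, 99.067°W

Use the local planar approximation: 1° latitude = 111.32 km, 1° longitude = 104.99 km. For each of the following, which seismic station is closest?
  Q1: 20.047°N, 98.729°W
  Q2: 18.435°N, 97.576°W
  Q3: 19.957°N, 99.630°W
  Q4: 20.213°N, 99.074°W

Q1 at 20.047°N, 98.729°W:
  1: 156.639 km
  2: 155.360 km
  3: 48.124 km
  → nearest: 3 (48.124 km)
Q2 at 18.435°N, 97.576°W:
  1: 83.521 km
  2: 73.093 km
  3: 214.702 km
  → nearest: 2 (73.093 km)
Q3 at 19.957°N, 99.630°W:
  1: 196.542 km
  2: 202.568 km
  3: 63.242 km
  → nearest: 3 (63.242 km)
Q4 at 20.213°N, 99.074°W:
  1: 186.675 km
  2: 187.748 km
  3: 50.990 km
  → nearest: 3 (50.990 km)

Q1→3; Q2→2; Q3→3; Q4→3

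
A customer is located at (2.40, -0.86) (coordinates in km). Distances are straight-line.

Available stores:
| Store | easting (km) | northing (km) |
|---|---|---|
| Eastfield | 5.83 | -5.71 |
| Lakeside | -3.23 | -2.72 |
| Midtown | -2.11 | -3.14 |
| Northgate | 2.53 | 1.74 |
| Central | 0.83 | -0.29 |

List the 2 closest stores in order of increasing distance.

Distances from (2.40, -0.86):
Eastfield: √((3.43)² + (-4.85)²) = √(11.7649 + 23.5225) = 5.94 km
Lakeside: √((-5.63)² + (-1.86)²) = √(31.6969 + 3.4596) = 5.93 km
Midtown: √((-4.51)² + (-2.28)²) = √(20.3401 + 5.1984) = 5.05 km
Northgate: √((0.13)² + (2.60)²) = √(0.0169 + 6.7600) = 2.60 km
Central: √((-1.57)² + (0.57)²) = √(2.4649 + 0.3249) = 1.67 km
Sorted: Central (1.67 km) < Northgate (2.60 km) < Midtown (5.05 km) < Lakeside (5.93 km) < …

Central, Northgate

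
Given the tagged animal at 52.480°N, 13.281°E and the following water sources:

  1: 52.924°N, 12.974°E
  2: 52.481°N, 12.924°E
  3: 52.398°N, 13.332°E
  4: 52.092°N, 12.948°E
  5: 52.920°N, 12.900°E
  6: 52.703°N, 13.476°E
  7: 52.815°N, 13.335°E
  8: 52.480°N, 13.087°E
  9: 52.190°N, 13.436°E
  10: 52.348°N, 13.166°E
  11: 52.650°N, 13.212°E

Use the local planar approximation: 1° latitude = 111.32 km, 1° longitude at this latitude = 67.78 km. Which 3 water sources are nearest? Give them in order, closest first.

Distances from 52.480°N, 13.281°E:
1: √((0.444·111.32)² + (-0.307·67.78)²) = √(2442.93738 + 432.99201) = 53.628 km
2: √((0.001·111.32)² + (-0.357·67.78)²) = √(0.01239 + 585.51707) = 24.198 km
3: √((-0.082·111.32)² + (0.051·67.78)²) = √(83.32477 + 11.94933) = 9.761 km
4: √((-0.388·111.32)² + (-0.333·67.78)²) = √(1865.56269 + 509.43830) = 48.734 km
5: √((0.440·111.32)² + (-0.381·67.78)²) = √(2399.11877 + 666.88827) = 55.372 km
6: √((0.223·111.32)² + (0.195·67.78)²) = √(616.24885 + 174.69173) = 28.124 km
7: √((0.335·111.32)² + (0.054·67.78)²) = √(1390.70818 + 13.39648) = 37.471 km
8: √((0.000·111.32)² + (-0.194·67.78)²) = √(0.00000 + 172.90462) = 13.149 km
9: √((-0.290·111.32)² + (0.155·67.78)²) = √(1042.17918 + 110.37393) = 33.949 km
10: √((-0.132·111.32)² + (-0.115·67.78)²) = √(215.92069 + 60.75735) = 16.634 km
11: √((0.170·111.32)² + (-0.069·67.78)²) = √(358.13292 + 21.87265) = 19.494 km
Sorted: 3 (9.761 km) < 8 (13.149 km) < 10 (16.634 km) < 11 (19.494 km) < 2 (24.198 km) < …

3, 8, 10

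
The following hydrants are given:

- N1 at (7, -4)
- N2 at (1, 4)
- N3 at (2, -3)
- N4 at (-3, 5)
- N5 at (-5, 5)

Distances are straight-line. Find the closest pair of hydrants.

N4 and N5

Pairwise distances:
N1–N2: √((-6)² + (8)²) = √(36.000 + 64.000) = 10.0
N1–N3: √((-5)² + (1)²) = √(25.000 + 1.000) = 5.1
N1–N4: √((-10)² + (9)²) = √(100.000 + 81.000) = 13.5
N1–N5: √((-12)² + (9)²) = √(144.000 + 81.000) = 15.0
N2–N3: √((1)² + (-7)²) = √(1.000 + 49.000) = 7.1
N2–N4: √((-4)² + (1)²) = √(16.000 + 1.000) = 4.1
N2–N5: √((-6)² + (1)²) = √(36.000 + 1.000) = 6.1
N3–N4: √((-5)² + (8)²) = √(25.000 + 64.000) = 9.4
N3–N5: √((-7)² + (8)²) = √(49.000 + 64.000) = 10.6
N4–N5: √((-2)² + (0)²) = √(4.000 + 0.000) = 2.0
Closest pair: N4–N5 at 2.0.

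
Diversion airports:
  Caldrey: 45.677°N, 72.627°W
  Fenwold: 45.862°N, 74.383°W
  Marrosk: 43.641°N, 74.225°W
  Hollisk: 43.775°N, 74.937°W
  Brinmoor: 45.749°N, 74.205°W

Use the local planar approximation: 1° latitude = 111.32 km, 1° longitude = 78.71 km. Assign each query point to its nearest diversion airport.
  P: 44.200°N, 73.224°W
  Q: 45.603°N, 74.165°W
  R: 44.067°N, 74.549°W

P→Marrosk; Q→Brinmoor; R→Hollisk

P at 44.200°N, 73.224°W:
  Caldrey: √((1.477·111.32)² + (0.597·78.71)²) = √(27033.81802 + 2208.04788) = 171.003 km
  Fenwold: √((1.662·111.32)² + (-1.159·78.71)²) = √(34230.12099 + 8321.98056) = 206.282 km
  Marrosk: √((-0.559·111.32)² + (-1.001·78.71)²) = √(3872.30905 + 6207.66082) = 100.399 km
  Hollisk: √((-0.425·111.32)² + (-1.713·78.71)²) = √(2238.33072 + 18179.19092) = 142.890 km
  Brinmoor: √((1.549·111.32)² + (-0.981·78.71)²) = √(29733.71887 + 5962.08055) = 188.933 km
  → nearest: Marrosk (100.399 km)
Q at 45.603°N, 74.165°W:
  Caldrey: √((0.074·111.32)² + (1.538·78.71)²) = √(67.85937 + 14654.55029) = 121.336 km
  Fenwold: √((0.259·111.32)² + (-0.218·78.71)²) = √(831.27730 + 294.42373) = 33.551 km
  Marrosk: √((-1.962·111.32)² + (-0.060·78.71)²) = √(47702.85821 + 22.30295) = 218.461 km
  Hollisk: √((-1.828·111.32)² + (-0.772·78.71)²) = √(41409.38477 + 3692.27828) = 212.372 km
  Brinmoor: √((0.146·111.32)² + (-0.040·78.71)²) = √(264.15091 + 9.91242) = 16.555 km
  → nearest: Brinmoor (16.555 km)
R at 44.067°N, 74.549°W:
  Caldrey: √((1.610·111.32)² + (1.922·78.71)²) = √(32121.67232 + 22885.82599) = 234.537 km
  Fenwold: √((1.795·111.32)² + (0.166·78.71)²) = √(39927.79262 + 170.71670) = 200.246 km
  Marrosk: √((-0.426·111.32)² + (0.324·78.71)²) = √(2248.87643 + 650.35404) = 53.845 km
  Hollisk: √((-0.292·111.32)² + (-0.388·78.71)²) = √(1056.60363 + 932.65984) = 44.601 km
  Brinmoor: √((1.682·111.32)² + (0.344·78.71)²) = √(35058.90748 + 733.12277) = 189.188 km
  → nearest: Hollisk (44.601 km)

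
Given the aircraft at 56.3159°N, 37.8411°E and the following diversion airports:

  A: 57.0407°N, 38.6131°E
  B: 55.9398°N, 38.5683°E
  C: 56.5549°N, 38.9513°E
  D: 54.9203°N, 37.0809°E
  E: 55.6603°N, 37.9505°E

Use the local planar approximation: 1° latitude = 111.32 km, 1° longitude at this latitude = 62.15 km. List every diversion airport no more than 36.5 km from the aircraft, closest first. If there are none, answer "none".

Distances from 56.3159°N, 37.8411°E:
A: √((0.7248·111.32)² + (0.7720·62.15)²) = √(6510.026623 + 2302.061208) = 93.8727 km
B: √((-0.3761·111.32)² + (0.7272·62.15)²) = √(1752.883537 + 2042.631412) = 61.6078 km
C: √((0.2390·111.32)² + (1.1102·62.15)²) = √(707.851566 + 4760.852341) = 73.9507 km
D: √((-1.3956·111.32)² + (-0.7602·62.15)²) = √(24136.167822 + 2232.225148) = 162.3835 km
E: √((-0.6556·111.32)² + (0.1094·62.15)²) = √(5326.283578 + 46.229257) = 73.2974 km
Threshold 36.5 km: none within range.

none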